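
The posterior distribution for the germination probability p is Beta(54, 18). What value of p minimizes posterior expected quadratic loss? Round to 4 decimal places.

0.7500

Mode = (54−1)/(54+18−2) = 53/70 = 0.7571.
Mean = 54/(54+18) = 54/72 = 0.7500.
Quadratic loss ⇒ the optimal estimator is the posterior mean.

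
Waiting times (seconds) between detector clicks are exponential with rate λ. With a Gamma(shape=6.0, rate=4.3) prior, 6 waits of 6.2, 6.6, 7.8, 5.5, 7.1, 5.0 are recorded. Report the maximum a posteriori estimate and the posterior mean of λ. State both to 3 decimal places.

MAP: 0.259. Posterior mean: 0.282.

Σ times = 38.2. Posterior: Gamma(shape = 6.0+6 = 12.0, rate = 4.3+38.2 = 42.5).
Mode = (α−1)/β = 11.0/42.5 = 0.259.
Mean = α/β = 12.0/42.5 = 0.282.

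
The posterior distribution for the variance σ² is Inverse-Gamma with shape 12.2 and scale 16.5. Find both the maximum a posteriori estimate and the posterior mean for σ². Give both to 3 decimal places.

MAP: 1.250. Posterior mean: 1.473.

Mode = β/(α+1) = 16.5/13.2 = 1.250.
Mean = β/(α−1) = 16.5/11.2 = 1.473.
Mean > mode: the posterior has a right tail.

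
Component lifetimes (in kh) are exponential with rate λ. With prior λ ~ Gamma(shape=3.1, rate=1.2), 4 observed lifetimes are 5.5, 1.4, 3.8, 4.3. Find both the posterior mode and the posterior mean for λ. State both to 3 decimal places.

MAP = 0.377; posterior mean = 0.438

Σ times = 15.0. Posterior: Gamma(shape = 3.1+4 = 7.1, rate = 1.2+15.0 = 16.2).
Mode = (α−1)/β = 6.1/16.2 = 0.377.
Mean = α/β = 7.1/16.2 = 0.438.
The posterior is right-skewed, so the mean exceeds the mode.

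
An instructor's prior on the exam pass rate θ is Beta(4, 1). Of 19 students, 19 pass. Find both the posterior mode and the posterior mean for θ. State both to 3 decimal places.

Posterior: Beta(4+19, 1+0) = Beta(23, 1).
Since β = 1 ≤ 1 and α > 1, the Beta density is monotone increasing on [0,1]; the mode is at 1.
Mean = 23/(23+1) = 0.958.
Mode > mean: the posterior has a left tail.

MAP = 1.000, posterior mean = 0.958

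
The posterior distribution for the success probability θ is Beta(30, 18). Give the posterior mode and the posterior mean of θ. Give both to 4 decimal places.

Mode = (30−1)/(30+18−2) = 29/46 = 0.6304.
Mean = 30/(30+18) = 30/48 = 0.6250.

MAP = 0.6304, posterior mean = 0.6250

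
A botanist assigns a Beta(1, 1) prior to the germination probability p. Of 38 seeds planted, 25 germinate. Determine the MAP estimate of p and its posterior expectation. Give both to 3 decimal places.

Posterior: Beta(1+25, 1+13) = Beta(26, 14).
Mode = (26−1)/(26+14−2) = 25/38 = 0.658.
With a flat prior the MAP equals the MLE, 25/38.
Mean = 26/(26+14) = 26/40 = 0.650.

MAP: 0.658. Posterior mean: 0.650.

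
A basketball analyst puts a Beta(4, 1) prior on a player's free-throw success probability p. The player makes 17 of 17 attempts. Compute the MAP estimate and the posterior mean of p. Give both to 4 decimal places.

Posterior: Beta(4+17, 1+0) = Beta(21, 1).
Since β = 1 ≤ 1 and α > 1, the Beta density is monotone increasing on [0,1]; the mode is at 1.
Mean = 21/(21+1) = 0.9545.
Mode > mean: the posterior has a left tail.

MAP: 1.0000. Posterior mean: 0.9545.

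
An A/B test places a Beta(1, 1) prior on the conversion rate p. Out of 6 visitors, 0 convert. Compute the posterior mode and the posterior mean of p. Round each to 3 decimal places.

MAP = 0.000; posterior mean = 0.125

Posterior: Beta(1+0, 1+6) = Beta(1, 7).
Since α = 1 ≤ 1 and β > 1, the Beta density is monotone decreasing on [0,1]; the mode is at 0.
Mean = 1/(1+7) = 0.125.
The posterior is right-skewed, so the mean exceeds the mode.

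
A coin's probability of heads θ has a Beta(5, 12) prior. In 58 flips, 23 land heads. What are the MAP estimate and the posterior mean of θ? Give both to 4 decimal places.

MAP = 0.3699, posterior mean = 0.3733

Posterior: Beta(5+23, 12+35) = Beta(28, 47).
Mode = (28−1)/(28+47−2) = 27/73 = 0.3699.
Mean = 28/(28+47) = 28/75 = 0.3733.
The mean is pulled above the mode by the posterior's right skew.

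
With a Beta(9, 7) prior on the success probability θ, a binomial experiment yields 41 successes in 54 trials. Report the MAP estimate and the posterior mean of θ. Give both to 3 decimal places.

MAP estimate = 0.721, posterior mean = 0.714

Posterior: Beta(9+41, 7+13) = Beta(50, 20).
Mode = (50−1)/(50+20−2) = 49/68 = 0.721.
Mean = 50/(50+20) = 50/70 = 0.714.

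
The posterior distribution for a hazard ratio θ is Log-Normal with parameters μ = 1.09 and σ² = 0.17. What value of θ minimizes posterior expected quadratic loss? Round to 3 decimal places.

3.238

Mode = exp(μ − σ²) = exp(0.92) = 2.509.
Mean = exp(μ + σ²/2) = exp(1.175) = 3.238.
Quadratic loss ⇒ the optimal estimator is the posterior mean.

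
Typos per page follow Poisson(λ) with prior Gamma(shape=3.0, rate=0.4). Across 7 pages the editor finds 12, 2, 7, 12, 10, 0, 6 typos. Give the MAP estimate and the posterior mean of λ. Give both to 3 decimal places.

MAP = 6.892, posterior mean = 7.027

Σ counts = 49. Posterior: Gamma(shape = 3.0+49 = 52.0, rate = 0.4+7 = 7.4).
Mode = (α−1)/β = 51.0/7.4 = 6.892.
Mean = α/β = 52.0/7.4 = 7.027.
The posterior is right-skewed, so the mean exceeds the mode.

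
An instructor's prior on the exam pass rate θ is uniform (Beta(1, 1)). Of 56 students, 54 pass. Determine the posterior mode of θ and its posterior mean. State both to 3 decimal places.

MAP = 0.964, posterior mean = 0.948

Posterior: Beta(1+54, 1+2) = Beta(55, 3).
Mode = (55−1)/(55+3−2) = 54/56 = 0.964.
With a flat prior the MAP equals the MLE, 54/56.
Mean = 55/(55+3) = 55/58 = 0.948.
The mean is pulled below the mode by the posterior's left skew.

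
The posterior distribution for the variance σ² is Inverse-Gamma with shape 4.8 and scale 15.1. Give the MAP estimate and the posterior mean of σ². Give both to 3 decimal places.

Mode = β/(α+1) = 15.1/5.8 = 2.603.
Mean = β/(α−1) = 15.1/3.8 = 3.974.

MAP = 2.603, posterior mean = 3.974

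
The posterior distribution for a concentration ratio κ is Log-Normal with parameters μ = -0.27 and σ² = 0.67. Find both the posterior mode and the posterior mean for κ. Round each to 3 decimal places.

Mode = exp(μ − σ²) = exp(-0.94) = 0.391.
Mean = exp(μ + σ²/2) = exp(0.065) = 1.067.

MAP: 0.391. Posterior mean: 1.067.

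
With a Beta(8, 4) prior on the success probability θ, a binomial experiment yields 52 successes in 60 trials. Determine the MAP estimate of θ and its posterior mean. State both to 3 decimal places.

Posterior: Beta(8+52, 4+8) = Beta(60, 12).
Mode = (60−1)/(60+12−2) = 59/70 = 0.843.
Mean = 60/(60+12) = 60/72 = 0.833.

θ_MAP = 0.843, E[θ|data] = 0.833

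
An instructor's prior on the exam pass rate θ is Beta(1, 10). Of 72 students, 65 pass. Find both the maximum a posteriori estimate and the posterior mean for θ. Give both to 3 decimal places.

MAP = 0.802, posterior mean = 0.795

Posterior: Beta(1+65, 10+7) = Beta(66, 17).
Mode = (66−1)/(66+17−2) = 65/81 = 0.802.
Mean = 66/(66+17) = 66/83 = 0.795.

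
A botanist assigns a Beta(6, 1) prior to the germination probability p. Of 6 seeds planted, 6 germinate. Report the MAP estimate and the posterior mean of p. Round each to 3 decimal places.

Posterior: Beta(6+6, 1+0) = Beta(12, 1).
Since β = 1 ≤ 1 and α > 1, the Beta density is monotone increasing on [0,1]; the mode is at 1.
Mean = 12/(12+1) = 0.923.
Mode > mean: the posterior has a left tail.

MAP estimate = 1.000, posterior mean = 0.923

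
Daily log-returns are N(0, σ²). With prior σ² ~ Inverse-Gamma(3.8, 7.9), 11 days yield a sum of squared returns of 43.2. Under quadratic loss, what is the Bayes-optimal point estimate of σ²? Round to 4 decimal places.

Posterior: Inverse-Gamma(shape = 3.8+11/2 = 9.3, scale = 7.9+43.2/2 = 29.5).
Mode = β/(α+1) = 29.5/10.3 = 2.8641.
Mean = β/(α−1) = 29.5/8.3 = 3.5542.
Quadratic loss ⇒ the optimal estimator is the posterior mean.

3.5542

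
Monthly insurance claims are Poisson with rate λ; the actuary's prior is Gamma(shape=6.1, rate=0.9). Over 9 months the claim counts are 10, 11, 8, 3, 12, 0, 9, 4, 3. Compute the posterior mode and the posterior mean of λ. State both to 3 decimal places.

posterior mode = 6.576, posterior mean = 6.677

Σ counts = 60. Posterior: Gamma(shape = 6.1+60 = 66.1, rate = 0.9+9 = 9.9).
Mode = (α−1)/β = 65.1/9.9 = 6.576.
Mean = α/β = 66.1/9.9 = 6.677.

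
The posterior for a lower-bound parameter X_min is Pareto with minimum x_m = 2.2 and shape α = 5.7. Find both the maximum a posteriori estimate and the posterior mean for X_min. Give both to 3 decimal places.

X_min_MAP = 2.200, E[X_min|data] = 2.668

The Pareto density is strictly decreasing on [x_m, ∞), so the mode is x_m = 2.200.
Mean = α·x_m/(α−1) = 5.7·2.2/4.7 = 2.668.
Mean > mode: the posterior has a right tail.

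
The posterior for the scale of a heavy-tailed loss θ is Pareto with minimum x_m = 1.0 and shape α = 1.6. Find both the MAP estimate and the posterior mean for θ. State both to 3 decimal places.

MAP estimate = 1.000, posterior mean = 2.667

The Pareto density is strictly decreasing on [x_m, ∞), so the mode is x_m = 1.000.
Mean = α·x_m/(α−1) = 1.6·1.0/0.6 = 2.667.
The posterior is right-skewed, so the mean exceeds the mode.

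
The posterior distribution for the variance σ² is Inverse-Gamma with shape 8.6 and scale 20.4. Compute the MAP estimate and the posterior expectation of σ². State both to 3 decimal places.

σ²_MAP = 2.125, E[σ²|data] = 2.684

Mode = β/(α+1) = 20.4/9.6 = 2.125.
Mean = β/(α−1) = 20.4/7.6 = 2.684.
The mean is pulled above the mode by the posterior's right skew.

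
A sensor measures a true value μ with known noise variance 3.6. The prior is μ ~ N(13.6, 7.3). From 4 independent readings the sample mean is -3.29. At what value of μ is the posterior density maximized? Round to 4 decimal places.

-1.4362

Posterior for μ is Normal. Precision-weighted mean: (1/7.3·13.6 + 4/3.6·-3.29) / (1/7.3 + 4/3.6) = -1.4362.
A Normal posterior is symmetric, so mode = mean.
This is the posterior mode — the MAP estimate.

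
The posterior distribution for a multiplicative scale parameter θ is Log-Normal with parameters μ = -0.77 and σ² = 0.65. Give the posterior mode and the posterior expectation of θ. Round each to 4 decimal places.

MAP: 0.2417. Posterior mean: 0.6408.

Mode = exp(μ − σ²) = exp(-1.42) = 0.2417.
Mean = exp(μ + σ²/2) = exp(-0.445) = 0.6408.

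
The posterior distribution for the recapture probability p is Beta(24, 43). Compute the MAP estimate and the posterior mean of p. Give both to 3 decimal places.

Mode = (24−1)/(24+43−2) = 23/65 = 0.354.
Mean = 24/(24+43) = 24/67 = 0.358.
The mean is pulled above the mode by the posterior's right skew.

p_MAP = 0.354, E[p|data] = 0.358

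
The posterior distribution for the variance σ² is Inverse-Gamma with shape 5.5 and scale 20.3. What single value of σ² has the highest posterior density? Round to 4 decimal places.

Mode = β/(α+1) = 20.3/6.5 = 3.1231.
Mean = β/(α−1) = 20.3/4.5 = 4.5111.
This is the posterior mode — the MAP estimate.

3.1231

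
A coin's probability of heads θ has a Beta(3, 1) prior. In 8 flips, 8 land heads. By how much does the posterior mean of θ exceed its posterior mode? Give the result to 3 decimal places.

Posterior: Beta(3+8, 1+0) = Beta(11, 1).
Since β = 1 ≤ 1 and α > 1, the Beta density is monotone increasing on [0,1]; the mode is at 1.
Mean = 11/(11+1) = 0.917.
Difference = 0.917 − 1.000 = -0.083.
Mode > mean: the posterior has a left tail.

-0.083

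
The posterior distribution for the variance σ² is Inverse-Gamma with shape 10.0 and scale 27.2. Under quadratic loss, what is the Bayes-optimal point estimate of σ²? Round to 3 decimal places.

Mode = β/(α+1) = 27.2/11.0 = 2.473.
Mean = β/(α−1) = 27.2/9.0 = 3.022.
Quadratic loss ⇒ the optimal estimator is the posterior mean.

3.022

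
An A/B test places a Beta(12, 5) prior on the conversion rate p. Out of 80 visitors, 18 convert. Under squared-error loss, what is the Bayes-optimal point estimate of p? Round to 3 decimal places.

Posterior: Beta(12+18, 5+62) = Beta(30, 67).
Mode = (30−1)/(30+67−2) = 29/95 = 0.305.
Mean = 30/(30+67) = 30/97 = 0.309.
Squared-error loss ⇒ the optimal estimator is the posterior mean.

0.309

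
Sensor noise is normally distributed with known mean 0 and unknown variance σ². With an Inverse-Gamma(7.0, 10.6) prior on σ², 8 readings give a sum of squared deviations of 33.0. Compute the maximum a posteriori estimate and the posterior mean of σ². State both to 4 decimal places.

MAP = 2.2583; posterior mean = 2.7100

Posterior: Inverse-Gamma(shape = 7.0+8/2 = 11.0, scale = 10.6+33.0/2 = 27.1).
Mode = β/(α+1) = 27.1/12.0 = 2.2583.
Mean = β/(α−1) = 27.1/10.0 = 2.7100.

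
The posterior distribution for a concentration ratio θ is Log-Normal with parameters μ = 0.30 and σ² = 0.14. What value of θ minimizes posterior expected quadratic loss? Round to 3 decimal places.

1.448

Mode = exp(μ − σ²) = exp(0.16) = 1.174.
Mean = exp(μ + σ²/2) = exp(0.370) = 1.448.
Quadratic loss ⇒ the optimal estimator is the posterior mean.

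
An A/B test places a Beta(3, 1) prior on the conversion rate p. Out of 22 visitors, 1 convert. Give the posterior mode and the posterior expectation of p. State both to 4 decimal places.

Posterior: Beta(3+1, 1+21) = Beta(4, 22).
Mode = (4−1)/(4+22−2) = 3/24 = 0.1250.
Mean = 4/(4+22) = 4/26 = 0.1538.
The mean is pulled above the mode by the posterior's right skew.

MAP = 0.1250; posterior mean = 0.1538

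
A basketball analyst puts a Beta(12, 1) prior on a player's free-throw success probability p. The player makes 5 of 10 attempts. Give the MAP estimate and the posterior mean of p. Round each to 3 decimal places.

Posterior: Beta(12+5, 1+5) = Beta(17, 6).
Mode = (17−1)/(17+6−2) = 16/21 = 0.762.
Mean = 17/(17+6) = 17/23 = 0.739.
Left-skewed posterior ⇒ mean < mode.

MAP = 0.762; posterior mean = 0.739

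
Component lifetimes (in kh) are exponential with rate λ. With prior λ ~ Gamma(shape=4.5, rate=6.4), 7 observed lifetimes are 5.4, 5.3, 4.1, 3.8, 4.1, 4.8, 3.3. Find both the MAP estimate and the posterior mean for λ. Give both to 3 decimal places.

MAP = 0.282, posterior mean = 0.309

Σ times = 30.8. Posterior: Gamma(shape = 4.5+7 = 11.5, rate = 6.4+30.8 = 37.2).
Mode = (α−1)/β = 10.5/37.2 = 0.282.
Mean = α/β = 11.5/37.2 = 0.309.
The mean is pulled above the mode by the posterior's right skew.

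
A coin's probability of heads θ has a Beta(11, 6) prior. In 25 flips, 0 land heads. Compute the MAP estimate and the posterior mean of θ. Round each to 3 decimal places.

MAP = 0.250, posterior mean = 0.262

Posterior: Beta(11+0, 6+25) = Beta(11, 31).
Mode = (11−1)/(11+31−2) = 10/40 = 0.250.
Mean = 11/(11+31) = 11/42 = 0.262.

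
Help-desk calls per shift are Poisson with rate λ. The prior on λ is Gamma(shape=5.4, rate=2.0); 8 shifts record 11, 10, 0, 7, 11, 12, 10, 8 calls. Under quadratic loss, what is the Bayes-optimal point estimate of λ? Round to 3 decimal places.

7.440

Σ counts = 69. Posterior: Gamma(shape = 5.4+69 = 74.4, rate = 2.0+8 = 10.0).
Mode = (α−1)/β = 73.4/10.0 = 7.340.
Mean = α/β = 74.4/10.0 = 7.440.
Quadratic loss ⇒ the optimal estimator is the posterior mean.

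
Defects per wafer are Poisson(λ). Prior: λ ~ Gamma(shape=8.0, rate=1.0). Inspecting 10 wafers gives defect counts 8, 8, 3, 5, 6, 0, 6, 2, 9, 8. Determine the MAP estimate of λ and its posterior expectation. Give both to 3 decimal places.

Σ counts = 55. Posterior: Gamma(shape = 8.0+55 = 63.0, rate = 1.0+10 = 11.0).
Mode = (α−1)/β = 62.0/11.0 = 5.636.
Mean = α/β = 63.0/11.0 = 5.727.

MAP estimate = 5.636, posterior expectation = 5.727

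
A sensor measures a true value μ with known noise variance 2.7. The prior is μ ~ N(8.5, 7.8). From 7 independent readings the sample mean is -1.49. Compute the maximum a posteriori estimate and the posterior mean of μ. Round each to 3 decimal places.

Posterior for μ is Normal. Precision-weighted mean: (1/7.8·8.5 + 7/2.7·-1.49) / (1/7.8 + 7/2.7) = -1.019.
A Normal posterior is symmetric, so mode = mean.

MAP = -1.019; posterior mean = -1.019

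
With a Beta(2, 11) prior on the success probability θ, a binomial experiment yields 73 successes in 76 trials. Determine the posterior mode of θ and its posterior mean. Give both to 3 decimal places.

MAP = 0.851, posterior mean = 0.843

Posterior: Beta(2+73, 11+3) = Beta(75, 14).
Mode = (75−1)/(75+14−2) = 74/87 = 0.851.
Mean = 75/(75+14) = 75/89 = 0.843.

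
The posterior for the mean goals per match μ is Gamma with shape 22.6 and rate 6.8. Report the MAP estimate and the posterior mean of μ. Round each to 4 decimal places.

μ_MAP = 3.1765, E[μ|data] = 3.3235

Mode = (α−1)/β = 21.6/6.8 = 3.1765.
Mean = α/β = 22.6/6.8 = 3.3235.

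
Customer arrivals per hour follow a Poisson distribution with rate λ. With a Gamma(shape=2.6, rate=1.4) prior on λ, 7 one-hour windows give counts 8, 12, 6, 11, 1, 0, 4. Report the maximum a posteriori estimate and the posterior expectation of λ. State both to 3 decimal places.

Σ counts = 42. Posterior: Gamma(shape = 2.6+42 = 44.6, rate = 1.4+7 = 8.4).
Mode = (α−1)/β = 43.6/8.4 = 5.190.
Mean = α/β = 44.6/8.4 = 5.310.

MAP: 5.190. Posterior mean: 5.310.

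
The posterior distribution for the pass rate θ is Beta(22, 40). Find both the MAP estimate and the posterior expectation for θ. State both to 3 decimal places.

Mode = (22−1)/(22+40−2) = 21/60 = 0.350.
Mean = 22/(22+40) = 22/62 = 0.355.

MAP estimate = 0.350, posterior expectation = 0.355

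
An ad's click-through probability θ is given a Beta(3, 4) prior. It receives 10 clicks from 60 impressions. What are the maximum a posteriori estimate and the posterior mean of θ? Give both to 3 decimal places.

maximum a posteriori estimate = 0.185, posterior mean = 0.194

Posterior: Beta(3+10, 4+50) = Beta(13, 54).
Mode = (13−1)/(13+54−2) = 12/65 = 0.185.
Mean = 13/(13+54) = 13/67 = 0.194.
Right-skewed posterior ⇒ mode < mean.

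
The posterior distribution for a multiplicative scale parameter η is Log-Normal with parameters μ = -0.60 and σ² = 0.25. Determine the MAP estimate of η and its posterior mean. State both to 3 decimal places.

Mode = exp(μ − σ²) = exp(-0.85) = 0.427.
Mean = exp(μ + σ²/2) = exp(-0.475) = 0.622.

MAP estimate = 0.427, posterior mean = 0.622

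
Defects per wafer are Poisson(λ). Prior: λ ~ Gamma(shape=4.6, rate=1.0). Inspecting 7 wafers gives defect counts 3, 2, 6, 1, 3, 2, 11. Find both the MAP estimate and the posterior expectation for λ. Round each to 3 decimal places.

MAP = 3.950; posterior mean = 4.075

Σ counts = 28. Posterior: Gamma(shape = 4.6+28 = 32.6, rate = 1.0+7 = 8.0).
Mode = (α−1)/β = 31.6/8.0 = 3.950.
Mean = α/β = 32.6/8.0 = 4.075.
The posterior is right-skewed, so the mean exceeds the mode.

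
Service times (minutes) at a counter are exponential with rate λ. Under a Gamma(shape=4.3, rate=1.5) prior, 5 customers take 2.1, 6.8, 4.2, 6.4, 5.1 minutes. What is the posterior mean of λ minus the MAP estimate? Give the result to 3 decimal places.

Σ times = 24.6. Posterior: Gamma(shape = 4.3+5 = 9.3, rate = 1.5+24.6 = 26.1).
Mode = (α−1)/β = 8.3/26.1 = 0.318.
Mean = α/β = 9.3/26.1 = 0.356.
Difference = 0.356 − 0.318 = 0.038.

0.038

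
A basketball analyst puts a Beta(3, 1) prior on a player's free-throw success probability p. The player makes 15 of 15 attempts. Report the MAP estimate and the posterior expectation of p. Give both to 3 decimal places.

Posterior: Beta(3+15, 1+0) = Beta(18, 1).
Since β = 1 ≤ 1 and α > 1, the Beta density is monotone increasing on [0,1]; the mode is at 1.
Mean = 18/(18+1) = 0.947.
Left-skewed posterior ⇒ mean < mode.

MAP: 1.000. Posterior mean: 0.947.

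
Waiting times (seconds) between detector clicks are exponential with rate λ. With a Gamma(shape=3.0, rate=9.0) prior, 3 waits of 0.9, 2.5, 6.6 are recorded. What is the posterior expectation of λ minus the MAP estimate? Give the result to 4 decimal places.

0.0526

Σ times = 10.0. Posterior: Gamma(shape = 3.0+3 = 6.0, rate = 9.0+10.0 = 19.0).
Mode = (α−1)/β = 5.0/19.0 = 0.2632.
Mean = α/β = 6.0/19.0 = 0.3158.
Difference = 0.3158 − 0.2632 = 0.0526.
The posterior is right-skewed, so the mean exceeds the mode.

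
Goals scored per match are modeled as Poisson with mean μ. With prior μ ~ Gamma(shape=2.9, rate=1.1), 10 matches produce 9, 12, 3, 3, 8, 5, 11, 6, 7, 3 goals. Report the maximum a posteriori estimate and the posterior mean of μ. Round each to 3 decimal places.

Σ counts = 67. Posterior: Gamma(shape = 2.9+67 = 69.9, rate = 1.1+10 = 11.1).
Mode = (α−1)/β = 68.9/11.1 = 6.207.
Mean = α/β = 69.9/11.1 = 6.297.
Mean > mode: the posterior has a right tail.

MAP = 6.207; posterior mean = 6.297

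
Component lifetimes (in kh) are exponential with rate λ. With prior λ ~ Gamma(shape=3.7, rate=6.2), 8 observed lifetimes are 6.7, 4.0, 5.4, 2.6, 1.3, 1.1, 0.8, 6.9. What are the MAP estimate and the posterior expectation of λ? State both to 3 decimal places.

MAP = 0.306, posterior mean = 0.334

Σ times = 28.8. Posterior: Gamma(shape = 3.7+8 = 11.7, rate = 6.2+28.8 = 35.0).
Mode = (α−1)/β = 10.7/35.0 = 0.306.
Mean = α/β = 11.7/35.0 = 0.334.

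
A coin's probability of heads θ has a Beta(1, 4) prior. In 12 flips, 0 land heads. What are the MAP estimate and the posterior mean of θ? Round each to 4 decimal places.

MAP = 0.0000, posterior mean = 0.0588

Posterior: Beta(1+0, 4+12) = Beta(1, 16).
Since α = 1 ≤ 1 and β > 1, the Beta density is monotone decreasing on [0,1]; the mode is at 0.
Mean = 1/(1+16) = 0.0588.
The mean is pulled above the mode by the posterior's right skew.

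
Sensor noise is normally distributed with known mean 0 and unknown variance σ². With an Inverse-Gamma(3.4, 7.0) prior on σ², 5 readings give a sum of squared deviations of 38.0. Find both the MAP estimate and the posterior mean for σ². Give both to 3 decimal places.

MAP estimate = 3.768, posterior mean = 5.306

Posterior: Inverse-Gamma(shape = 3.4+5/2 = 5.9, scale = 7.0+38.0/2 = 26.0).
Mode = β/(α+1) = 26.0/6.9 = 3.768.
Mean = β/(α−1) = 26.0/4.9 = 5.306.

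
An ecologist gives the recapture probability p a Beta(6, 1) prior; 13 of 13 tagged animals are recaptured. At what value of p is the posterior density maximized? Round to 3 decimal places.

Posterior: Beta(6+13, 1+0) = Beta(19, 1).
Since β = 1 ≤ 1 and α > 1, the Beta density is monotone increasing on [0,1]; the mode is at 1.
Mean = 19/(19+1) = 0.950.
This is the posterior mode — the MAP estimate.

1.000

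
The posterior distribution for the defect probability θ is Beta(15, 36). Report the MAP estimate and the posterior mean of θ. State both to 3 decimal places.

MAP estimate = 0.286, posterior mean = 0.294

Mode = (15−1)/(15+36−2) = 14/49 = 0.286.
Mean = 15/(15+36) = 15/51 = 0.294.
Mean > mode: the posterior has a right tail.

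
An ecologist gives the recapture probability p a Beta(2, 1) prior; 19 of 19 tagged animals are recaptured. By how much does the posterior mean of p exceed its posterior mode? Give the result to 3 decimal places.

Posterior: Beta(2+19, 1+0) = Beta(21, 1).
Since β = 1 ≤ 1 and α > 1, the Beta density is monotone increasing on [0,1]; the mode is at 1.
Mean = 21/(21+1) = 0.955.
Difference = 0.955 − 1.000 = -0.045.

-0.045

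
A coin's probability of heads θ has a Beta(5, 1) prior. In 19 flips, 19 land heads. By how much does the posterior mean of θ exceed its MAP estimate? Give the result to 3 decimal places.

-0.040

Posterior: Beta(5+19, 1+0) = Beta(24, 1).
Since β = 1 ≤ 1 and α > 1, the Beta density is monotone increasing on [0,1]; the mode is at 1.
Mean = 24/(24+1) = 0.960.
Difference = 0.960 − 1.000 = -0.040.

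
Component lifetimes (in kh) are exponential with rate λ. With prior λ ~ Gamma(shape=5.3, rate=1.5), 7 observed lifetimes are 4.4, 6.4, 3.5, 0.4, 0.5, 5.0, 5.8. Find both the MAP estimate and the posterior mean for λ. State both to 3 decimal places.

MAP = 0.411, posterior mean = 0.447

Σ times = 26.0. Posterior: Gamma(shape = 5.3+7 = 12.3, rate = 1.5+26.0 = 27.5).
Mode = (α−1)/β = 11.3/27.5 = 0.411.
Mean = α/β = 12.3/27.5 = 0.447.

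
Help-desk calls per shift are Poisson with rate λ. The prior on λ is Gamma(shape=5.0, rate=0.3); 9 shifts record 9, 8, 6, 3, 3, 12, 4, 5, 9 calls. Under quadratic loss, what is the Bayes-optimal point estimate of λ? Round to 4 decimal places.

Σ counts = 59. Posterior: Gamma(shape = 5.0+59 = 64.0, rate = 0.3+9 = 9.3).
Mode = (α−1)/β = 63.0/9.3 = 6.7742.
Mean = α/β = 64.0/9.3 = 6.8817.
Quadratic loss ⇒ the optimal estimator is the posterior mean.

6.8817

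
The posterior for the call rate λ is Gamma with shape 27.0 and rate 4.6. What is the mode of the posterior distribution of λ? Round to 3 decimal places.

5.652

Mode = (α−1)/β = 26.0/4.6 = 5.652.
Mean = α/β = 27.0/4.6 = 5.870.
This is the posterior mode — the MAP estimate.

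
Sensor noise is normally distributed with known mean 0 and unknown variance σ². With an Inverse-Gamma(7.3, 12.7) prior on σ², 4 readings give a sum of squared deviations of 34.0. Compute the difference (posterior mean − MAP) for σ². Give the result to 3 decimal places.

Posterior: Inverse-Gamma(shape = 7.3+4/2 = 9.3, scale = 12.7+34.0/2 = 29.7).
Mode = β/(α+1) = 29.7/10.3 = 2.883.
Mean = β/(α−1) = 29.7/8.3 = 3.578.
Difference = 3.578 − 2.883 = 0.695.
The posterior is right-skewed, so the mean exceeds the mode.

0.695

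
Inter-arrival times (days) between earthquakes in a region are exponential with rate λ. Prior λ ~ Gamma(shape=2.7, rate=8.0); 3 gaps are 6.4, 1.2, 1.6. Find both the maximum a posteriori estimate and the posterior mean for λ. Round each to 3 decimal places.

maximum a posteriori estimate = 0.273, posterior mean = 0.331

Σ times = 9.2. Posterior: Gamma(shape = 2.7+3 = 5.7, rate = 8.0+9.2 = 17.2).
Mode = (α−1)/β = 4.7/17.2 = 0.273.
Mean = α/β = 5.7/17.2 = 0.331.
The mean is pulled above the mode by the posterior's right skew.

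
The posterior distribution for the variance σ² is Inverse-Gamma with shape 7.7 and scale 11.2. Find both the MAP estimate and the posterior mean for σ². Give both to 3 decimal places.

MAP estimate = 1.287, posterior mean = 1.672

Mode = β/(α+1) = 11.2/8.7 = 1.287.
Mean = β/(α−1) = 11.2/6.7 = 1.672.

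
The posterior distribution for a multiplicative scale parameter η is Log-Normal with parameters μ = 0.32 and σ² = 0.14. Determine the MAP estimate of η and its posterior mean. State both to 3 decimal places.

Mode = exp(μ − σ²) = exp(0.18) = 1.197.
Mean = exp(μ + σ²/2) = exp(0.390) = 1.477.

MAP: 1.197. Posterior mean: 1.477.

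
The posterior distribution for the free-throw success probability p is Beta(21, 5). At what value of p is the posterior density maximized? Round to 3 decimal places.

0.833

Mode = (21−1)/(21+5−2) = 20/24 = 0.833.
Mean = 21/(21+5) = 21/26 = 0.808.
This is the posterior mode — the MAP estimate.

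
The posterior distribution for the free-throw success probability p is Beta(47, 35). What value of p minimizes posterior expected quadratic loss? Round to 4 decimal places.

0.5732

Mode = (47−1)/(47+35−2) = 46/80 = 0.5750.
Mean = 47/(47+35) = 47/82 = 0.5732.
Quadratic loss ⇒ the optimal estimator is the posterior mean.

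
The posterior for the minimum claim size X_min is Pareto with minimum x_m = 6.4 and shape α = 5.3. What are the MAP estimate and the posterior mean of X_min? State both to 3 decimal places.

The Pareto density is strictly decreasing on [x_m, ∞), so the mode is x_m = 6.400.
Mean = α·x_m/(α−1) = 5.3·6.4/4.3 = 7.888.
Right-skewed posterior ⇒ mode < mean.

MAP = 6.400, posterior mean = 7.888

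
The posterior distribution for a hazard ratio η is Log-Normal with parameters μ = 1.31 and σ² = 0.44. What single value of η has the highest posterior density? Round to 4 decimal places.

Mode = exp(μ − σ²) = exp(0.87) = 2.3869.
Mean = exp(μ + σ²/2) = exp(1.530) = 4.6182.
This is the posterior mode — the MAP estimate.

2.3869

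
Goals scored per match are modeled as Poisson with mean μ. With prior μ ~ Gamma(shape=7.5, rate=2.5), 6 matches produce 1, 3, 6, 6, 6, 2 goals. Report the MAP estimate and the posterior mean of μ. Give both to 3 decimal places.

MAP = 3.588, posterior mean = 3.706

Σ counts = 24. Posterior: Gamma(shape = 7.5+24 = 31.5, rate = 2.5+6 = 8.5).
Mode = (α−1)/β = 30.5/8.5 = 3.588.
Mean = α/β = 31.5/8.5 = 3.706.
The posterior is right-skewed, so the mean exceeds the mode.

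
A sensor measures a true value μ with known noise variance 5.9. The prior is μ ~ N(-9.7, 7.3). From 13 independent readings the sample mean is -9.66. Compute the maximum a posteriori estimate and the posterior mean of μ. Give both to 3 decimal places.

Posterior for μ is Normal. Precision-weighted mean: (1/7.3·-9.7 + 13/5.9·-9.66) / (1/7.3 + 13/5.9) = -9.662.
A Normal posterior is symmetric, so mode = mean.

μ_MAP = -9.662, E[μ|data] = -9.662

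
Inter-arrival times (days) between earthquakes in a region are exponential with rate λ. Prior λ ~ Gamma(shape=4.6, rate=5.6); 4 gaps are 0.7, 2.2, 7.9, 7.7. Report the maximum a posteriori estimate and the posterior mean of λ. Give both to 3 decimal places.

MAP = 0.315, posterior mean = 0.357

Σ times = 18.5. Posterior: Gamma(shape = 4.6+4 = 8.6, rate = 5.6+18.5 = 24.1).
Mode = (α−1)/β = 7.6/24.1 = 0.315.
Mean = α/β = 8.6/24.1 = 0.357.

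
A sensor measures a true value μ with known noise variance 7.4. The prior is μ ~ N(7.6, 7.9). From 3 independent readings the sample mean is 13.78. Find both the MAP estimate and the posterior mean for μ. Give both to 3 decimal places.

μ_MAP = 12.310, E[μ|data] = 12.310

Posterior for μ is Normal. Precision-weighted mean: (1/7.9·7.6 + 3/7.4·13.78) / (1/7.9 + 3/7.4) = 12.310.
A Normal posterior is symmetric, so mode = mean.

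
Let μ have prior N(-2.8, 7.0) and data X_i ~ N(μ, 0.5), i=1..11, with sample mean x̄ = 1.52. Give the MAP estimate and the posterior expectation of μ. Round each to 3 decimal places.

Posterior for μ is Normal. Precision-weighted mean: (1/7.0·-2.8 + 11/0.5·1.52) / (1/7.0 + 11/0.5) = 1.492.
A Normal posterior is symmetric, so mode = mean.

MAP: 1.492. Posterior mean: 1.492.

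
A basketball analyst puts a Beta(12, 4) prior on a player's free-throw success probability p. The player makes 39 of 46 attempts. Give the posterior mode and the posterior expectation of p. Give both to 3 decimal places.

Posterior: Beta(12+39, 4+7) = Beta(51, 11).
Mode = (51−1)/(51+11−2) = 50/60 = 0.833.
Mean = 51/(51+11) = 51/62 = 0.823.
The posterior is left-skewed, so the mode exceeds the mean.

MAP = 0.833; posterior mean = 0.823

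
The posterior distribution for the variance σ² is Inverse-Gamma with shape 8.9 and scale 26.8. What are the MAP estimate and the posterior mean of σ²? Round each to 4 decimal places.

Mode = β/(α+1) = 26.8/9.9 = 2.7071.
Mean = β/(α−1) = 26.8/7.9 = 3.3924.

MAP = 2.7071, posterior mean = 3.3924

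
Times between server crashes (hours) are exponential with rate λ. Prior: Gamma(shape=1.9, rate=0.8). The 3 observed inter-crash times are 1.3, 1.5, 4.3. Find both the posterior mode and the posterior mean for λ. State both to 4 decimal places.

MAP = 0.4937; posterior mean = 0.6203

Σ times = 7.1. Posterior: Gamma(shape = 1.9+3 = 4.9, rate = 0.8+7.1 = 7.9).
Mode = (α−1)/β = 3.9/7.9 = 0.4937.
Mean = α/β = 4.9/7.9 = 0.6203.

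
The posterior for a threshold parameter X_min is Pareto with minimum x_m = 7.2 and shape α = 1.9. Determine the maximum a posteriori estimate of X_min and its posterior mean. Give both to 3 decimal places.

The Pareto density is strictly decreasing on [x_m, ∞), so the mode is x_m = 7.200.
Mean = α·x_m/(α−1) = 1.9·7.2/0.9 = 15.200.
The posterior is right-skewed, so the mean exceeds the mode.

MAP = 7.200; posterior mean = 15.200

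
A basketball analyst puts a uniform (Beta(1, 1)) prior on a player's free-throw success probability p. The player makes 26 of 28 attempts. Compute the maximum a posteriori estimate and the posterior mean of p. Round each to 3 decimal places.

Posterior: Beta(1+26, 1+2) = Beta(27, 3).
Mode = (27−1)/(27+3−2) = 26/28 = 0.929.
With a flat prior the MAP equals the MLE, 26/28.
Mean = 27/(27+3) = 27/30 = 0.900.

MAP = 0.929; posterior mean = 0.900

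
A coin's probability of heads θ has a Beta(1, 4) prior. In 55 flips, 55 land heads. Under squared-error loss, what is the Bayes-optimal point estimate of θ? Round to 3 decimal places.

0.933

Posterior: Beta(1+55, 4+0) = Beta(56, 4).
Mode = (56−1)/(56+4−2) = 55/58 = 0.948.
Mean = 56/(56+4) = 56/60 = 0.933.
Squared-error loss ⇒ the optimal estimator is the posterior mean.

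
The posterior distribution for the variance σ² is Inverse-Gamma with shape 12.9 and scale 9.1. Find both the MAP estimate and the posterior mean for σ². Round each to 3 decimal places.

MAP: 0.655. Posterior mean: 0.765.

Mode = β/(α+1) = 9.1/13.9 = 0.655.
Mean = β/(α−1) = 9.1/11.9 = 0.765.
Mean > mode: the posterior has a right tail.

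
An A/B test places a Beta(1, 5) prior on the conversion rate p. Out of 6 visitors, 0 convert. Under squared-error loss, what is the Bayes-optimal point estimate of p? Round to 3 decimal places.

0.083

Posterior: Beta(1+0, 5+6) = Beta(1, 11).
Since α = 1 ≤ 1 and β > 1, the Beta density is monotone decreasing on [0,1]; the mode is at 0.
Mean = 1/(1+11) = 0.083.
Squared-error loss ⇒ the optimal estimator is the posterior mean.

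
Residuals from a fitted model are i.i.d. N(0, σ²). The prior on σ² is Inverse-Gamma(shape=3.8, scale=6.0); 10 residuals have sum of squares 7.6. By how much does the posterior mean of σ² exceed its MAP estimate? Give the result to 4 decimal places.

Posterior: Inverse-Gamma(shape = 3.8+10/2 = 8.8, scale = 6.0+7.6/2 = 9.8).
Mode = β/(α+1) = 9.8/9.8 = 1.0000.
Mean = β/(α−1) = 9.8/7.8 = 1.2564.
Difference = 1.2564 − 1.0000 = 0.2564.
Mean > mode: the posterior has a right tail.

0.2564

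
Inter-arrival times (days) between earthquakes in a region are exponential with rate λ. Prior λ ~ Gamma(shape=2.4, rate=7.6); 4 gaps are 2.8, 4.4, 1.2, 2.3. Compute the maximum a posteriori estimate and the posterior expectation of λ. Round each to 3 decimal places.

MAP = 0.295, posterior mean = 0.350

Σ times = 10.7. Posterior: Gamma(shape = 2.4+4 = 6.4, rate = 7.6+10.7 = 18.3).
Mode = (α−1)/β = 5.4/18.3 = 0.295.
Mean = α/β = 6.4/18.3 = 0.350.
The mean is pulled above the mode by the posterior's right skew.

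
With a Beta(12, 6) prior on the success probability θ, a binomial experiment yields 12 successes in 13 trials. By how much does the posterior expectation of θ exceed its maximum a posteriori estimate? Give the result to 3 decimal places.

-0.019

Posterior: Beta(12+12, 6+1) = Beta(24, 7).
Mode = (24−1)/(24+7−2) = 23/29 = 0.793.
Mean = 24/(24+7) = 24/31 = 0.774.
Difference = 0.774 − 0.793 = -0.019.
Mode > mean: the posterior has a left tail.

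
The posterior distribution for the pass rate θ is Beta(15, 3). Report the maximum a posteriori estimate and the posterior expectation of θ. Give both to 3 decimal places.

Mode = (15−1)/(15+3−2) = 14/16 = 0.875.
Mean = 15/(15+3) = 15/18 = 0.833.

MAP = 0.875, posterior mean = 0.833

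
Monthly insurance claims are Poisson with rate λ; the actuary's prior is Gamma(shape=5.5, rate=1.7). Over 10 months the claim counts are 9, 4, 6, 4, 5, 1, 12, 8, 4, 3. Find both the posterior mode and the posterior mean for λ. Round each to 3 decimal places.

Σ counts = 56. Posterior: Gamma(shape = 5.5+56 = 61.5, rate = 1.7+10 = 11.7).
Mode = (α−1)/β = 60.5/11.7 = 5.171.
Mean = α/β = 61.5/11.7 = 5.256.

MAP = 5.171; posterior mean = 5.256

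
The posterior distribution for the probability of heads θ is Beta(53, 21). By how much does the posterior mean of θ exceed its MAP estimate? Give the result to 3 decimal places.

-0.006

Mode = (53−1)/(53+21−2) = 52/72 = 0.722.
Mean = 53/(53+21) = 53/74 = 0.716.
Difference = 0.716 − 0.722 = -0.006.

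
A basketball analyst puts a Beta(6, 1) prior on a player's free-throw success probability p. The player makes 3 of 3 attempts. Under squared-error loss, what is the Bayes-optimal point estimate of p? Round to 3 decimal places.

Posterior: Beta(6+3, 1+0) = Beta(9, 1).
Since β = 1 ≤ 1 and α > 1, the Beta density is monotone increasing on [0,1]; the mode is at 1.
Mean = 9/(9+1) = 0.900.
Squared-error loss ⇒ the optimal estimator is the posterior mean.

0.900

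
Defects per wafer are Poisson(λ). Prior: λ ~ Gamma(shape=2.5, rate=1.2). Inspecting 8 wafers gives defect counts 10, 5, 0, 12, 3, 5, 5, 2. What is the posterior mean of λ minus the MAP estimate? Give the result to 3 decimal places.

0.109

Σ counts = 42. Posterior: Gamma(shape = 2.5+42 = 44.5, rate = 1.2+8 = 9.2).
Mode = (α−1)/β = 43.5/9.2 = 4.728.
Mean = α/β = 44.5/9.2 = 4.837.
Difference = 4.837 − 4.728 = 0.109.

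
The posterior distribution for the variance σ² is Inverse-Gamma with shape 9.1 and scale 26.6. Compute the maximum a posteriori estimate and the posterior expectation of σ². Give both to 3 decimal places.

Mode = β/(α+1) = 26.6/10.1 = 2.634.
Mean = β/(α−1) = 26.6/8.1 = 3.284.

MAP = 2.634, posterior mean = 3.284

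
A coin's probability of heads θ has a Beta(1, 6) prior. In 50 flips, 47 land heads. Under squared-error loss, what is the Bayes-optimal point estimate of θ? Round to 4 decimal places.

0.8421

Posterior: Beta(1+47, 6+3) = Beta(48, 9).
Mode = (48−1)/(48+9−2) = 47/55 = 0.8545.
Mean = 48/(48+9) = 48/57 = 0.8421.
Squared-error loss ⇒ the optimal estimator is the posterior mean.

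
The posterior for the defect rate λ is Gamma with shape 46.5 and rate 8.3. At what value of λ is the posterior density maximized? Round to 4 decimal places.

Mode = (α−1)/β = 45.5/8.3 = 5.4819.
Mean = α/β = 46.5/8.3 = 5.6024.
This is the posterior mode — the MAP estimate.

5.4819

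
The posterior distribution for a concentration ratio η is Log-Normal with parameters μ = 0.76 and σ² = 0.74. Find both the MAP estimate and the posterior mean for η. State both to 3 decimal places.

MAP estimate = 1.020, posterior mean = 3.096

Mode = exp(μ − σ²) = exp(0.02) = 1.020.
Mean = exp(μ + σ²/2) = exp(1.130) = 3.096.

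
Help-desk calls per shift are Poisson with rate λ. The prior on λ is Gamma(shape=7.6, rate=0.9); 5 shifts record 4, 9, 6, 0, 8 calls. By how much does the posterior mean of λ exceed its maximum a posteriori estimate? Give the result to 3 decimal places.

Σ counts = 27. Posterior: Gamma(shape = 7.6+27 = 34.6, rate = 0.9+5 = 5.9).
Mode = (α−1)/β = 33.6/5.9 = 5.695.
Mean = α/β = 34.6/5.9 = 5.864.
Difference = 5.864 − 5.695 = 0.169.
Right-skewed posterior ⇒ mode < mean.

0.169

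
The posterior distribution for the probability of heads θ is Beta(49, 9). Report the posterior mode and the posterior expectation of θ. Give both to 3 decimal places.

Mode = (49−1)/(49+9−2) = 48/56 = 0.857.
Mean = 49/(49+9) = 49/58 = 0.845.
The posterior is left-skewed, so the mode exceeds the mean.

MAP = 0.857; posterior mean = 0.845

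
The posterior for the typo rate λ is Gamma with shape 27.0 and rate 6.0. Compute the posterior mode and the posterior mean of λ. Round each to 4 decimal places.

Mode = (α−1)/β = 26.0/6.0 = 4.3333.
Mean = α/β = 27.0/6.0 = 4.5000.
The posterior is right-skewed, so the mean exceeds the mode.

MAP = 4.3333, posterior mean = 4.5000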